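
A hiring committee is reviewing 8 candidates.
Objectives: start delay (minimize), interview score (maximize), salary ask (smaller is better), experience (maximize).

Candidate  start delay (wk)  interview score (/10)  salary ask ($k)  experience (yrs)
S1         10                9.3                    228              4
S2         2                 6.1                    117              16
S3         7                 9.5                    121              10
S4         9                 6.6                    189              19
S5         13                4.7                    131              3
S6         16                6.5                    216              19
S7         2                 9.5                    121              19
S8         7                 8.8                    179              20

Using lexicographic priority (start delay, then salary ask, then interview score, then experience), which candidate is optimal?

First minimize start delay: best is 2, kept {S2, S7}.
Then minimize salary ask: best is 117, kept {S2}.

S2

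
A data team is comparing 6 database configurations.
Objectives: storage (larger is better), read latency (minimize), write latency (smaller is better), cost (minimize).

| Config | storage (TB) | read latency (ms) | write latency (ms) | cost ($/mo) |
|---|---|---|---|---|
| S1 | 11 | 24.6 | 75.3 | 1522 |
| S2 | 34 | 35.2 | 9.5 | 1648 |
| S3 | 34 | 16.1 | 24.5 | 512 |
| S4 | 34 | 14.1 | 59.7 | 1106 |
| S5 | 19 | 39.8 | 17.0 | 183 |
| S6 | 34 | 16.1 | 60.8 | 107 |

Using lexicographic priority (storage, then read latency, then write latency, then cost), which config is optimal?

S4

First maximize storage: best is 34, kept {S2, S3, S4, S6}.
Then minimize read latency: best is 14.1, kept {S4}.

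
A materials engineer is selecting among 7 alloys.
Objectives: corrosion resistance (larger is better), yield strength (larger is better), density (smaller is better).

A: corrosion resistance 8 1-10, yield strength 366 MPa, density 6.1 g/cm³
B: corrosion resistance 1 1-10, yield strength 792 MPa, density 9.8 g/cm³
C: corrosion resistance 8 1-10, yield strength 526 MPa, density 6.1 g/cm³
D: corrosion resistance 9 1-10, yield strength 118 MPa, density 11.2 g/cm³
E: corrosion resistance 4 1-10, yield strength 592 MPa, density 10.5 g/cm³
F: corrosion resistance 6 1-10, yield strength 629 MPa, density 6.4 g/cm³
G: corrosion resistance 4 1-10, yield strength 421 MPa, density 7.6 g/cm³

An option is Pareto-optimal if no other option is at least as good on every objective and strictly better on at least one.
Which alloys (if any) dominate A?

C

C: corrosion resistance 8≥8, yield strength 526≥366, density 6.1≤6.1 — dominates A.
Others (B, D, E, F, G) are each worse than A on at least one objective.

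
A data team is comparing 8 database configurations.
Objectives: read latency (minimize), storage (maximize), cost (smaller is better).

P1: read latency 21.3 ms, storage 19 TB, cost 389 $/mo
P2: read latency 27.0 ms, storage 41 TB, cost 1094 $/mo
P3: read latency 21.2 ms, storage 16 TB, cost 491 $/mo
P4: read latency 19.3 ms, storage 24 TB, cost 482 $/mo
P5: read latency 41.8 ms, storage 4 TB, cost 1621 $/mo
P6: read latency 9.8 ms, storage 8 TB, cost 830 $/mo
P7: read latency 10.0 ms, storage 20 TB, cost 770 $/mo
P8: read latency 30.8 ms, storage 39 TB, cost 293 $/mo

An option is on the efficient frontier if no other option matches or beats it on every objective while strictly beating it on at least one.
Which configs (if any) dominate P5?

P1, P2, P3, P4, P6, P7, P8

P1: read latency 21.3≤41.8, storage 19≥4, cost 389≤1621 — dominates P5.
P2: read latency 27.0≤41.8, storage 41≥4, cost 1094≤1621 — dominates P5.
P3: read latency 21.2≤41.8, storage 16≥4, cost 491≤1621 — dominates P5.
P4: read latency 19.3≤41.8, storage 24≥4, cost 482≤1621 — dominates P5.
P6: read latency 9.8≤41.8, storage 8≥4, cost 830≤1621 — dominates P5.
P7: read latency 10.0≤41.8, storage 20≥4, cost 770≤1621 — dominates P5.
P8: read latency 30.8≤41.8, storage 39≥4, cost 293≤1621 — dominates P5.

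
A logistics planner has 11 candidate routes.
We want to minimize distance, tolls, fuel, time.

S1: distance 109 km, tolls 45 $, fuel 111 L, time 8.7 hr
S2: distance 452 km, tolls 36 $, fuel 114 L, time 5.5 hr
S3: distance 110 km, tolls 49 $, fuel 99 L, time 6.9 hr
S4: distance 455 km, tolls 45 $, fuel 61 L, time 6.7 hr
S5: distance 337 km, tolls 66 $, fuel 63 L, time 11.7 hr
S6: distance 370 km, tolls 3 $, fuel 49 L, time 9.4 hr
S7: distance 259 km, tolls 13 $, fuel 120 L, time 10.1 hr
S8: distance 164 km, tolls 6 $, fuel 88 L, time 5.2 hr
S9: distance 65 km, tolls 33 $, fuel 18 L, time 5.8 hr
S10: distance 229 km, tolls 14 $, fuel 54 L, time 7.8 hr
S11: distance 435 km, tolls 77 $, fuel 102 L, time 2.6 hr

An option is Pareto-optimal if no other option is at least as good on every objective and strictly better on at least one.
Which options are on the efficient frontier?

S1: dominated by S9 (distance 65≤109, tolls 33≤45, fuel 18≤111, time 5.8≤8.7).
S2: dominated by S8 (distance 164≤452, tolls 6≤36, fuel 88≤114, time 5.2≤5.5).
S3: dominated by S9 (distance 65≤110, tolls 33≤49, fuel 18≤99, time 5.8≤6.9).
S4: dominated by S9 (distance 65≤455, tolls 33≤45, fuel 18≤61, time 5.8≤6.7).
S5: dominated by S9 (distance 65≤337, tolls 33≤66, fuel 18≤63, time 5.8≤11.7).
S6: not dominated (best tolls).
S7: dominated by S8 (distance 164≤259, tolls 6≤13, fuel 88≤120, time 5.2≤10.1).
S8: not dominated.
S9: not dominated (best distance).
S10: not dominated.
S11: not dominated (best time).

S6, S8, S9, S10, S11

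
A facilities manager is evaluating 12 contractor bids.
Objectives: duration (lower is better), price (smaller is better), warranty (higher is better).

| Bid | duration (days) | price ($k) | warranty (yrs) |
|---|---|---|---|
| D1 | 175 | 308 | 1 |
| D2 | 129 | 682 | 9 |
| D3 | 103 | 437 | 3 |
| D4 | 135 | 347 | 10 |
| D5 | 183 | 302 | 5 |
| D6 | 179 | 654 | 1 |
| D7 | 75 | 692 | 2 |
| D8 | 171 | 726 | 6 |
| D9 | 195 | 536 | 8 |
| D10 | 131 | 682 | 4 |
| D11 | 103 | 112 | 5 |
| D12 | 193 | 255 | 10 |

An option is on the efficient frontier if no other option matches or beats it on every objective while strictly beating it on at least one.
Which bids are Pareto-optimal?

D1: dominated by D11 (duration 103≤175, price 112≤308, warranty 5≥1).
D2: not dominated.
D3: dominated by D11 (duration 103≤103, price 112≤437, warranty 5≥3).
D4: not dominated.
D5: dominated by D11 (duration 103≤183, price 112≤302, warranty 5≥5).
D6: dominated by D1 (duration 175≤179, price 308≤654, warranty 1≥1).
D7: not dominated (best duration).
D8: dominated by D2 (duration 129≤171, price 682≤726, warranty 9≥6).
D9: dominated by D4 (duration 135≤195, price 347≤536, warranty 10≥8).
D10: dominated by D2 (duration 129≤131, price 682≤682, warranty 9≥4).
D11: not dominated (best price).
D12: not dominated.

D2, D4, D7, D11, D12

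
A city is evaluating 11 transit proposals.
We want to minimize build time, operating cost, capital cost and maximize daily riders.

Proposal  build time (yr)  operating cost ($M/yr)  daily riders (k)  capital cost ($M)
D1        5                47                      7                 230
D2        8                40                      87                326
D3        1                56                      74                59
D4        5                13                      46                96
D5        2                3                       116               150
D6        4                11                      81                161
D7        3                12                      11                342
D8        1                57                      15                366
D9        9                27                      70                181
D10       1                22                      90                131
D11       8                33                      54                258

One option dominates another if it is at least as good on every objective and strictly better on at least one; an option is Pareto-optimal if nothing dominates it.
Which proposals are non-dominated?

D3, D4, D5, D10

D1: dominated by D4 (build time 5≤5, operating cost 13≤47, daily riders 46≥7, capital cost 96≤230).
D2: dominated by D5 (build time 2≤8, operating cost 3≤40, daily riders 116≥87, capital cost 150≤326).
D3: not dominated (best capital cost).
D4: not dominated.
D5: not dominated (best operating cost).
D6: dominated by D5 (build time 2≤4, operating cost 3≤11, daily riders 116≥81, capital cost 150≤161).
D7: dominated by D5 (build time 2≤3, operating cost 3≤12, daily riders 116≥11, capital cost 150≤342).
D8: dominated by D3 (build time 1≤1, operating cost 56≤57, daily riders 74≥15, capital cost 59≤366).
D9: dominated by D5 (build time 2≤9, operating cost 3≤27, daily riders 116≥70, capital cost 150≤181).
D10: not dominated.
D11: dominated by D5 (build time 2≤8, operating cost 3≤33, daily riders 116≥54, capital cost 150≤258).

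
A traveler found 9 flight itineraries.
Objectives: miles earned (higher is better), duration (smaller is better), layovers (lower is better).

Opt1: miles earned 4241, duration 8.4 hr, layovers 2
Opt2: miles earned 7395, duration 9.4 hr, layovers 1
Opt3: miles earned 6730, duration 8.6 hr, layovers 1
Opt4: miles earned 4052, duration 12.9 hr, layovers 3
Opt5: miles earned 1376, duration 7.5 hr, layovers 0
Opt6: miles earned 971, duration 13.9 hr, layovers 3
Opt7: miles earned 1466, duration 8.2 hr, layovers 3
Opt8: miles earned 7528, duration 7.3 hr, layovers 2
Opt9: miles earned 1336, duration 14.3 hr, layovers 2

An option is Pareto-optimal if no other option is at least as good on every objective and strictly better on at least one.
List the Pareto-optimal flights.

Opt1: dominated by Opt8 (miles earned 7528≥4241, duration 7.3≤8.4, layovers 2≤2).
Opt2: not dominated.
Opt3: not dominated.
Opt4: dominated by Opt1 (miles earned 4241≥4052, duration 8.4≤12.9, layovers 2≤3).
Opt5: not dominated (best layovers).
Opt6: dominated by Opt1 (miles earned 4241≥971, duration 8.4≤13.9, layovers 2≤3).
Opt7: dominated by Opt8 (miles earned 7528≥1466, duration 7.3≤8.2, layovers 2≤3).
Opt8: not dominated (best miles earned).
Opt9: dominated by Opt1 (miles earned 4241≥1336, duration 8.4≤14.3, layovers 2≤2).

Opt2, Opt3, Opt5, Opt8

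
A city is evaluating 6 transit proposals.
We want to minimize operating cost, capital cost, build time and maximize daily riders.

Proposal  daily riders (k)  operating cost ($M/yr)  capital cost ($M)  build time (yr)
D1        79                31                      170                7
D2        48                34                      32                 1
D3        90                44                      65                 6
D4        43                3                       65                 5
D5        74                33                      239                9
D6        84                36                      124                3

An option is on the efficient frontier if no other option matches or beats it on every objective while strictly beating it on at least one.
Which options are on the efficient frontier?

D1, D2, D3, D4, D6

D1: not dominated.
D2: not dominated (best capital cost).
D3: not dominated (best daily riders).
D4: not dominated (best operating cost).
D5: dominated by D1 (daily riders 79≥74, operating cost 31≤33, capital cost 170≤239, build time 7≤9).
D6: not dominated.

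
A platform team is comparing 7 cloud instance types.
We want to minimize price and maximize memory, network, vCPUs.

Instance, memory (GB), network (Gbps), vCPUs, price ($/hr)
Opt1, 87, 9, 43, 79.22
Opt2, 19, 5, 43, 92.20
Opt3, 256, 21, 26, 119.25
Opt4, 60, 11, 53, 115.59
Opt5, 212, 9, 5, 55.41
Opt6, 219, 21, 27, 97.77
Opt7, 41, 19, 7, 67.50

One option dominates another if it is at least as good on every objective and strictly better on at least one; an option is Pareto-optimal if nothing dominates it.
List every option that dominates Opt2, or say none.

Opt1: memory 87≥19, network 9≥5, vCPUs 43≥43, price 79.22≤92.20 — dominates Opt2.
Others (Opt3, Opt4, Opt5, Opt6, Opt7) are each worse than Opt2 on at least one objective.

Opt1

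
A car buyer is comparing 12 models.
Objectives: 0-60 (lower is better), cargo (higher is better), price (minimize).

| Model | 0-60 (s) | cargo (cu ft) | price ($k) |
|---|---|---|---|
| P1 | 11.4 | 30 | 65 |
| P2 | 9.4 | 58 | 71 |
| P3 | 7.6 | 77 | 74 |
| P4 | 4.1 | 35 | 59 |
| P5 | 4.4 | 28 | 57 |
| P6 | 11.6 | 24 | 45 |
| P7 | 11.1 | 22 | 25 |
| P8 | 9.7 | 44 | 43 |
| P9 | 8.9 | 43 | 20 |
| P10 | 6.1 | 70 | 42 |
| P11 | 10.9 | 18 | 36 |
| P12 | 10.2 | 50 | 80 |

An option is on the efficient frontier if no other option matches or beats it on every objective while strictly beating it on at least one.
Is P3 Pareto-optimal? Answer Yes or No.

Yes

P1: worse on 0-60 (11.4 vs 7.6).
P2: worse on 0-60 (9.4 vs 7.6).
P4: worse on cargo (35 vs 77).
P5: worse on cargo (28 vs 77).
P6: worse on 0-60 (11.6 vs 7.6).
P7: worse on 0-60 (11.1 vs 7.6).
P8: worse on 0-60 (9.7 vs 7.6).
P9: worse on 0-60 (8.9 vs 7.6).
P10: worse on cargo (70 vs 77).
P11: worse on 0-60 (10.9 vs 7.6).
P12: worse on 0-60 (10.2 vs 7.6).
No option is at least as good as P3 on every objective and strictly better on one.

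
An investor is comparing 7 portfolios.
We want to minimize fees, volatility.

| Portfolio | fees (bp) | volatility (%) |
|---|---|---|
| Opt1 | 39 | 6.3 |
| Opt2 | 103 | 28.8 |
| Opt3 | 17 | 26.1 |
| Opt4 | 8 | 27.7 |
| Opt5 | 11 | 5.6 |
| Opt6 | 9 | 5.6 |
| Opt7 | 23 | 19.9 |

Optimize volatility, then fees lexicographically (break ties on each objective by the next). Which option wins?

First minimize volatility: best is 5.6, kept {Opt5, Opt6}.
Then minimize fees: best is 9, kept {Opt6}.

Opt6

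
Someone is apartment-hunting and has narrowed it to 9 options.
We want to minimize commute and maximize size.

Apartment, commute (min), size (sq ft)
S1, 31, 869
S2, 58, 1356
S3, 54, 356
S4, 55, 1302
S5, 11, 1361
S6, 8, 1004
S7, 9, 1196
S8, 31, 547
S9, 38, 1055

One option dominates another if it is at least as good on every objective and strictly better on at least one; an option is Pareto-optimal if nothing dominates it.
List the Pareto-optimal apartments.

S1: dominated by S5 (commute 11≤31, size 1361≥869).
S2: dominated by S5 (commute 11≤58, size 1361≥1356).
S3: dominated by S1 (commute 31≤54, size 869≥356).
S4: dominated by S5 (commute 11≤55, size 1361≥1302).
S5: not dominated (best size).
S6: not dominated (best commute).
S7: not dominated.
S8: dominated by S1 (commute 31≤31, size 869≥547).
S9: dominated by S5 (commute 11≤38, size 1361≥1055).

S5, S6, S7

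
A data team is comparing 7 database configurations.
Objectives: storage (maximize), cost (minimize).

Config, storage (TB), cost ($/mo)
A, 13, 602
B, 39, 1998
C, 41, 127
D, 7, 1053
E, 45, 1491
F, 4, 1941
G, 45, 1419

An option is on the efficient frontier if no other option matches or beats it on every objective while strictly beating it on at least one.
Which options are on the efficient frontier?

A: dominated by C (storage 41≥13, cost 127≤602).
B: dominated by C (storage 41≥39, cost 127≤1998).
C: not dominated (best cost).
D: dominated by A (storage 13≥7, cost 602≤1053).
E: dominated by G (storage 45≥45, cost 1419≤1491).
F: dominated by A (storage 13≥4, cost 602≤1941).
G: not dominated.

C, G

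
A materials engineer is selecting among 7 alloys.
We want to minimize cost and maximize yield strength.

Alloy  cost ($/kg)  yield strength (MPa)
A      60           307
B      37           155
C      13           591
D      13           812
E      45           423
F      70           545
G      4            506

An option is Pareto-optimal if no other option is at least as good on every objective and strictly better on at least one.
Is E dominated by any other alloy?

C vs E: cost 13≤45, yield strength 591≥423 — C is at least as good on every objective and strictly better on at least one, so C dominates E.

Yes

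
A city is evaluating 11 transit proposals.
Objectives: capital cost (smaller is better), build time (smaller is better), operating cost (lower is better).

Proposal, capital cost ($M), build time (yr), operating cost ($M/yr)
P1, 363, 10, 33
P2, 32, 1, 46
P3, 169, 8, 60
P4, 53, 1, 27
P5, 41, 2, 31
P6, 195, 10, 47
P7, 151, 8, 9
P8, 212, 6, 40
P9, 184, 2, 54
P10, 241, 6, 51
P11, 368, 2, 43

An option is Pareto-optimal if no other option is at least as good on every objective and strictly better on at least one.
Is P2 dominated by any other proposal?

No

P1: worse on capital cost (363 vs 32).
P3: worse on capital cost (169 vs 32).
P4: worse on capital cost (53 vs 32).
P5: worse on capital cost (41 vs 32).
P6: worse on capital cost (195 vs 32).
P7: worse on capital cost (151 vs 32).
P8: worse on capital cost (212 vs 32).
P9: worse on capital cost (184 vs 32).
P10: worse on capital cost (241 vs 32).
P11: worse on capital cost (368 vs 32).
No option is at least as good as P2 on every objective and strictly better on one.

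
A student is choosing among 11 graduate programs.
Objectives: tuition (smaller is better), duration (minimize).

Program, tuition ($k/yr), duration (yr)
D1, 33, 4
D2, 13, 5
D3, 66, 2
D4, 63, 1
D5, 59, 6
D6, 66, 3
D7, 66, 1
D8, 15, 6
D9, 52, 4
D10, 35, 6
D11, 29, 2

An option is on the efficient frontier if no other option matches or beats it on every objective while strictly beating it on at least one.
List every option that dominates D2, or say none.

none

D1: worse on tuition (33 vs 13).
D3: worse on tuition (66 vs 13).
D4: worse on tuition (63 vs 13).
D5: worse on tuition (59 vs 13).
D6: worse on tuition (66 vs 13).
D7: worse on tuition (66 vs 13).
D8: worse on tuition (15 vs 13).
D9: worse on tuition (52 vs 13).
D10: worse on tuition (35 vs 13).
D11: worse on tuition (29 vs 13).
No option dominates D2.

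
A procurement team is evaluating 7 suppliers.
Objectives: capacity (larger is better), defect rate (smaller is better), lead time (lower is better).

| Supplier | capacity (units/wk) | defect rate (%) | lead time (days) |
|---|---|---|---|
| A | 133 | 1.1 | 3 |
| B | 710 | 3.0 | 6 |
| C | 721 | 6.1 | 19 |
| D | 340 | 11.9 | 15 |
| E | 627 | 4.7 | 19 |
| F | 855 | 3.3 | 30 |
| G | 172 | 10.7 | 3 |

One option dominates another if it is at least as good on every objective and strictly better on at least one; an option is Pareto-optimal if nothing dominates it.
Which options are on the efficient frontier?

A, B, C, F, G

A: not dominated (best defect rate).
B: not dominated.
C: not dominated.
D: dominated by B (capacity 710≥340, defect rate 3.0≤11.9, lead time 6≤15).
E: dominated by B (capacity 710≥627, defect rate 3.0≤4.7, lead time 6≤19).
F: not dominated (best capacity).
G: not dominated.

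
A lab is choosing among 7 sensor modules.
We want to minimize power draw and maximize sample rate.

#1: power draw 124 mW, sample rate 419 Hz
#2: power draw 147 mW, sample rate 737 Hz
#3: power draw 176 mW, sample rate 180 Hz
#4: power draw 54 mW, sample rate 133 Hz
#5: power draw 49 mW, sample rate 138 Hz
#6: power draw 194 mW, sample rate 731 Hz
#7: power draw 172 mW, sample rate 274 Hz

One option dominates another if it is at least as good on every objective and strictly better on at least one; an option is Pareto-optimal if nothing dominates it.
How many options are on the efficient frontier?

3

#1: not dominated.
#2: not dominated (best sample rate).
#3: dominated by #1 (power draw 124≤176, sample rate 419≥180).
#4: dominated by #5 (power draw 49≤54, sample rate 138≥133).
#5: not dominated (best power draw).
#6: dominated by #2 (power draw 147≤194, sample rate 737≥731).
#7: dominated by #1 (power draw 124≤172, sample rate 419≥274).
Pareto-optimal: #1, #2, #5 → 3.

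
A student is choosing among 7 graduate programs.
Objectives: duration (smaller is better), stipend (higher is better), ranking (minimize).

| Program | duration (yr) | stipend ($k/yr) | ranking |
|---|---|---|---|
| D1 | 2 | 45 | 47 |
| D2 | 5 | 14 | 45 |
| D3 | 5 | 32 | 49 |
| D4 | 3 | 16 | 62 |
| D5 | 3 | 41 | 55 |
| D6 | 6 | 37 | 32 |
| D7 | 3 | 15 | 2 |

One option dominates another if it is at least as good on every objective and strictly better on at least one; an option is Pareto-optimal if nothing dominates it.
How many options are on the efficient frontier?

3

D1: not dominated (best duration).
D2: dominated by D7 (duration 3≤5, stipend 15≥14, ranking 2≤45).
D3: dominated by D1 (duration 2≤5, stipend 45≥32, ranking 47≤49).
D4: dominated by D1 (duration 2≤3, stipend 45≥16, ranking 47≤62).
D5: dominated by D1 (duration 2≤3, stipend 45≥41, ranking 47≤55).
D6: not dominated.
D7: not dominated (best ranking).
Pareto-optimal: D1, D6, D7 → 3.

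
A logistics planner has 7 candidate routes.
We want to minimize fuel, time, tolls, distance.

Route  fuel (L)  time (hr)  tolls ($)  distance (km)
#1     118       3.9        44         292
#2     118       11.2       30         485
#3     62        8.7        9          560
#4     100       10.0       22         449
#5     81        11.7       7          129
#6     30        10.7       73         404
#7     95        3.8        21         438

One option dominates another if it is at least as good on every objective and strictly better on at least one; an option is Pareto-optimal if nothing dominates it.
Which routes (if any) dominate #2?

#4, #7

#4: fuel 100≤118, time 10.0≤11.2, tolls 22≤30, distance 449≤485 — dominates #2.
#7: fuel 95≤118, time 3.8≤11.2, tolls 21≤30, distance 438≤485 — dominates #2.
Others (#1, #3, #5, #6) are each worse than #2 on at least one objective.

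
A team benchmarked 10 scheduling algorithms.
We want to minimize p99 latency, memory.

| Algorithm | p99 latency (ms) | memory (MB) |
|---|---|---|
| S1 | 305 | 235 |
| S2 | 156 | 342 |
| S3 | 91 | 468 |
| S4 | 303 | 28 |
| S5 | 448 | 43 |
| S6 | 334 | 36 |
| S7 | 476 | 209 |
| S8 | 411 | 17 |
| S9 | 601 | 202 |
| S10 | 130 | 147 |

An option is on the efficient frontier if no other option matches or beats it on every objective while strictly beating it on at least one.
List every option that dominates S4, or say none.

S1: worse on p99 latency (305 vs 303).
S2: worse on memory (342 vs 28).
S3: worse on memory (468 vs 28).
S5: worse on p99 latency (448 vs 303).
S6: worse on p99 latency (334 vs 303).
S7: worse on p99 latency (476 vs 303).
S8: worse on p99 latency (411 vs 303).
S9: worse on p99 latency (601 vs 303).
S10: worse on memory (147 vs 28).
No option dominates S4.

none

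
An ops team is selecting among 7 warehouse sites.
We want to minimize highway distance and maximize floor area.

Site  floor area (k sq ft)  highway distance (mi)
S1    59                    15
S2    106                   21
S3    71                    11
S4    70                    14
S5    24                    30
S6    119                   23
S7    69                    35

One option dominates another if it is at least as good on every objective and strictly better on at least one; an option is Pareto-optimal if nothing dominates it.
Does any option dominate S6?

S1: worse on floor area (59 vs 119).
S2: worse on floor area (106 vs 119).
S3: worse on floor area (71 vs 119).
S4: worse on floor area (70 vs 119).
S5: worse on floor area (24 vs 119).
S7: worse on floor area (69 vs 119).
No option is at least as good as S6 on every objective and strictly better on one.

No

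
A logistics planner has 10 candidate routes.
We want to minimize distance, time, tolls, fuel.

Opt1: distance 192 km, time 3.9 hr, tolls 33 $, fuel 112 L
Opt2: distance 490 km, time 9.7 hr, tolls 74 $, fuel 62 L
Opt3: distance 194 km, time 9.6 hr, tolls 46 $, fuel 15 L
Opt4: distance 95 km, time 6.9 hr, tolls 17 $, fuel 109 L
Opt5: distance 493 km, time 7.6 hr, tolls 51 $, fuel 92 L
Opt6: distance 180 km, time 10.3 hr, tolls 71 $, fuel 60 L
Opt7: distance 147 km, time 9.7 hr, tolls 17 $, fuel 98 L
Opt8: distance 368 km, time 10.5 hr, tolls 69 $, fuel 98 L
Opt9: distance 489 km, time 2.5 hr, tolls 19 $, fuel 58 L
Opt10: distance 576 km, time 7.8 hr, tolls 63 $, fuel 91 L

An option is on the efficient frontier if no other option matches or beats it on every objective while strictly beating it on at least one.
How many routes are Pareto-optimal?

6

Opt1: not dominated.
Opt2: dominated by Opt3 (distance 194≤490, time 9.6≤9.7, tolls 46≤74, fuel 15≤62).
Opt3: not dominated (best fuel).
Opt4: not dominated (best distance).
Opt5: dominated by Opt9 (distance 489≤493, time 2.5≤7.6, tolls 19≤51, fuel 58≤92).
Opt6: not dominated.
Opt7: not dominated.
Opt8: dominated by Opt3 (distance 194≤368, time 9.6≤10.5, tolls 46≤69, fuel 15≤98).
Opt9: not dominated (best time).
Opt10: dominated by Opt9 (distance 489≤576, time 2.5≤7.8, tolls 19≤63, fuel 58≤91).
Pareto-optimal: Opt1, Opt3, Opt4, Opt6, Opt7, Opt9 → 6.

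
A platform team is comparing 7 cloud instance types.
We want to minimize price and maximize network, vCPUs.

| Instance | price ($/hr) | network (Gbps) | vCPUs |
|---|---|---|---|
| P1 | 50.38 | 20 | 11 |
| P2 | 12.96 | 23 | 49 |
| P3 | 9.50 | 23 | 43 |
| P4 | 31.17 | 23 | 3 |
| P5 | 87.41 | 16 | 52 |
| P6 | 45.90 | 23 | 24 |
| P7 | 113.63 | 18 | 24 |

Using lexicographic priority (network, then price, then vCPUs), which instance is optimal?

P3

First maximize network: best is 23, kept {P2, P3, P4, P6}.
Then minimize price: best is 9.50, kept {P3}.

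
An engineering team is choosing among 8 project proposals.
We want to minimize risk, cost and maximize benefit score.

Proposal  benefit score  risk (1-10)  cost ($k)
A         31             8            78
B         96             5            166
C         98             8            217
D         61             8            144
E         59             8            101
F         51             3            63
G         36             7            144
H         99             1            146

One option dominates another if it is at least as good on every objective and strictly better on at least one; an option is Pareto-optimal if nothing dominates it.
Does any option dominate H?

A: worse on benefit score (31 vs 99).
B: worse on benefit score (96 vs 99).
C: worse on benefit score (98 vs 99).
D: worse on benefit score (61 vs 99).
E: worse on benefit score (59 vs 99).
F: worse on benefit score (51 vs 99).
G: worse on benefit score (36 vs 99).
No option is at least as good as H on every objective and strictly better on one.

No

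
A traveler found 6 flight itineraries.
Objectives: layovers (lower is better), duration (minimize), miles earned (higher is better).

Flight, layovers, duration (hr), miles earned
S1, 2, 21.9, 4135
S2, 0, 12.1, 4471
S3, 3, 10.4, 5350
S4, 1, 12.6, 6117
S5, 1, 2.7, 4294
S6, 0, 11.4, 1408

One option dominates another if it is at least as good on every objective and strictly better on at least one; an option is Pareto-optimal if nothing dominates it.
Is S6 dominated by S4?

S4 vs S6: S4 is worse on layovers (1 vs 0), so it does not dominate S6.

No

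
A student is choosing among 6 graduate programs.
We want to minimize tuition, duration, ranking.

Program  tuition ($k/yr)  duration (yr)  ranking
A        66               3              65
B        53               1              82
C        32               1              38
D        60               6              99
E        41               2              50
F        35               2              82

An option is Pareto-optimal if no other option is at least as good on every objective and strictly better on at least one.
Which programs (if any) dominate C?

none

A: worse on tuition (66 vs 32).
B: worse on tuition (53 vs 32).
D: worse on tuition (60 vs 32).
E: worse on tuition (41 vs 32).
F: worse on tuition (35 vs 32).
No option dominates C.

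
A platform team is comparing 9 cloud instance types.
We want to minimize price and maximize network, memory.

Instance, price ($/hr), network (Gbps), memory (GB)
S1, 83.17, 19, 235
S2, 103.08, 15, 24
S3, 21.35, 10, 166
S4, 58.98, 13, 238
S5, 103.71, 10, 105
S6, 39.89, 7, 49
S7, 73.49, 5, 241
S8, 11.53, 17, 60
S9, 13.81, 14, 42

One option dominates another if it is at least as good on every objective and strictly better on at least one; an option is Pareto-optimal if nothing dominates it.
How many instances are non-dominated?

5

S1: not dominated (best network).
S2: dominated by S1 (price 83.17≤103.08, network 19≥15, memory 235≥24).
S3: not dominated.
S4: not dominated.
S5: dominated by S1 (price 83.17≤103.71, network 19≥10, memory 235≥105).
S6: dominated by S3 (price 21.35≤39.89, network 10≥7, memory 166≥49).
S7: not dominated (best memory).
S8: not dominated (best price).
S9: dominated by S8 (price 11.53≤13.81, network 17≥14, memory 60≥42).
Pareto-optimal: S1, S3, S4, S7, S8 → 5.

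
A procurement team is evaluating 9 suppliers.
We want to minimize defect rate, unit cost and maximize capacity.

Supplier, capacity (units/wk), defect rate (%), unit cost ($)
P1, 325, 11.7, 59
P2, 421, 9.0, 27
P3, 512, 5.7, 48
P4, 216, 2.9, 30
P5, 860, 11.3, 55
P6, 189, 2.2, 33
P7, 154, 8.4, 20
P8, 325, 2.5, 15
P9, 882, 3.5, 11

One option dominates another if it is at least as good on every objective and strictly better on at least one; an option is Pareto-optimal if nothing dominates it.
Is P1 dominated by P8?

P8 vs P1: capacity 325≥325, defect rate 2.5≤11.7, unit cost 15≤59 — P8 is at least as good on every objective with at least one strict improvement.

Yes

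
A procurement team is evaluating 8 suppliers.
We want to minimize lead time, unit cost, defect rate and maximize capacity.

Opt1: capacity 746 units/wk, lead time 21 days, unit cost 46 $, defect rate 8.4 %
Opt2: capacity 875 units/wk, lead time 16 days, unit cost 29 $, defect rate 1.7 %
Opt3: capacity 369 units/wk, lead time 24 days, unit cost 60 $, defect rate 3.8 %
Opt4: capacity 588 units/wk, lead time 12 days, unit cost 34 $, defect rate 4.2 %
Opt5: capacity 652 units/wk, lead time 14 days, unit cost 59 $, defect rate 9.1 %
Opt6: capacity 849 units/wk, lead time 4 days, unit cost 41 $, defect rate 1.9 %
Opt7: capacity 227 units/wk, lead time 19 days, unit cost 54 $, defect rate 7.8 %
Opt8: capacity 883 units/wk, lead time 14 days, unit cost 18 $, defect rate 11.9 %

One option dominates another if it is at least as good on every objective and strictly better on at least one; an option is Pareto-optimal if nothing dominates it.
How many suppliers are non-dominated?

Opt1: dominated by Opt2 (capacity 875≥746, lead time 16≤21, unit cost 29≤46, defect rate 1.7≤8.4).
Opt2: not dominated (best defect rate).
Opt3: dominated by Opt2 (capacity 875≥369, lead time 16≤24, unit cost 29≤60, defect rate 1.7≤3.8).
Opt4: not dominated.
Opt5: dominated by Opt6 (capacity 849≥652, lead time 4≤14, unit cost 41≤59, defect rate 1.9≤9.1).
Opt6: not dominated (best lead time).
Opt7: dominated by Opt2 (capacity 875≥227, lead time 16≤19, unit cost 29≤54, defect rate 1.7≤7.8).
Opt8: not dominated (best capacity).
Pareto-optimal: Opt2, Opt4, Opt6, Opt8 → 4.

4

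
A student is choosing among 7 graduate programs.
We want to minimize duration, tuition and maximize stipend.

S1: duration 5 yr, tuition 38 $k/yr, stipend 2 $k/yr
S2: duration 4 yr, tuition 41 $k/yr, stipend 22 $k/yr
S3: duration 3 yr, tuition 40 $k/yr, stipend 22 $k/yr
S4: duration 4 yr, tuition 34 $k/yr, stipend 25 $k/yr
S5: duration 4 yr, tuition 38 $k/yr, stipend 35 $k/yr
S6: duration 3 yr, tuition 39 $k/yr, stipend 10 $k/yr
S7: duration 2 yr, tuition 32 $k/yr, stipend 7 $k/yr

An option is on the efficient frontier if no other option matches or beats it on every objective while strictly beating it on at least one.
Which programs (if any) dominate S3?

none

S1: worse on duration (5 vs 3).
S2: worse on duration (4 vs 3).
S4: worse on duration (4 vs 3).
S5: worse on duration (4 vs 3).
S6: worse on stipend (10 vs 22).
S7: worse on stipend (7 vs 22).
No option dominates S3.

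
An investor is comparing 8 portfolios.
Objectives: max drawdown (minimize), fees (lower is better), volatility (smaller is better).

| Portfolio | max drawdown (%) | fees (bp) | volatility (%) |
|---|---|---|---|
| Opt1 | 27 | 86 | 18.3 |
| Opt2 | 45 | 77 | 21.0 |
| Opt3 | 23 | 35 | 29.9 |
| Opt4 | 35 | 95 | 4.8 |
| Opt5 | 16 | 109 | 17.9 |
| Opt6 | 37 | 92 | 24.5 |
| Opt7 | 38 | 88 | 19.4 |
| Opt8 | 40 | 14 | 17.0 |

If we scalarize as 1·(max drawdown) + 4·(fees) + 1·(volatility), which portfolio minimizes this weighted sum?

Opt1: 1·27 + 4·86 + 1·18.3 = 389.3
Opt2: 1·45 + 4·77 + 1·21.0 = 374.0
Opt3: 1·23 + 4·35 + 1·29.9 = 192.9
Opt4: 1·35 + 4·95 + 1·4.8 = 419.8
Opt5: 1·16 + 4·109 + 1·17.9 = 469.9
Opt6: 1·37 + 4·92 + 1·24.5 = 429.5
Opt7: 1·38 + 4·88 + 1·19.4 = 409.4
Opt8: 1·40 + 4·14 + 1·17.0 = 113.0
Lowest: Opt8 at 113.0.

Opt8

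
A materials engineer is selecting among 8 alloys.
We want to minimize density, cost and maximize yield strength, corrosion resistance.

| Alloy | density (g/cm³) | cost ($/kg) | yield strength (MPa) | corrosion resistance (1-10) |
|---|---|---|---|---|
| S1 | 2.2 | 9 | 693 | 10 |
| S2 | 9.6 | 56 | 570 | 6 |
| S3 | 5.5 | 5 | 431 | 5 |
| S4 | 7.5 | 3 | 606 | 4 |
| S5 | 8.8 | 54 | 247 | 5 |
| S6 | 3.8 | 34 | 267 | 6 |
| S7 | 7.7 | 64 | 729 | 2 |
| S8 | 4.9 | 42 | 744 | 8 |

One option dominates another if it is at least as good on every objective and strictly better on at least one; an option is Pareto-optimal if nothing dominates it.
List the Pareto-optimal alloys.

S1: not dominated (best density).
S2: dominated by S1 (density 2.2≤9.6, cost 9≤56, yield strength 693≥570, corrosion resistance 10≥6).
S3: not dominated.
S4: not dominated (best cost).
S5: dominated by S1 (density 2.2≤8.8, cost 9≤54, yield strength 693≥247, corrosion resistance 10≥5).
S6: dominated by S1 (density 2.2≤3.8, cost 9≤34, yield strength 693≥267, corrosion resistance 10≥6).
S7: dominated by S8 (density 4.9≤7.7, cost 42≤64, yield strength 744≥729, corrosion resistance 8≥2).
S8: not dominated (best yield strength).

S1, S3, S4, S8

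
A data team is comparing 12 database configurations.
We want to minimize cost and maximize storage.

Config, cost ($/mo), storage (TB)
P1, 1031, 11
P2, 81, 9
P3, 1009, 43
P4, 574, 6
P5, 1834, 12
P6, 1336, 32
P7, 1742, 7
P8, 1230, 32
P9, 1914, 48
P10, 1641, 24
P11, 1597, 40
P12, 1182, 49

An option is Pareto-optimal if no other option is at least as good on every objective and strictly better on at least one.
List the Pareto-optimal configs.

P1: dominated by P3 (cost 1009≤1031, storage 43≥11).
P2: not dominated (best cost).
P3: not dominated.
P4: dominated by P2 (cost 81≤574, storage 9≥6).
P5: dominated by P3 (cost 1009≤1834, storage 43≥12).
P6: dominated by P3 (cost 1009≤1336, storage 43≥32).
P7: dominated by P1 (cost 1031≤1742, storage 11≥7).
P8: dominated by P3 (cost 1009≤1230, storage 43≥32).
P9: dominated by P12 (cost 1182≤1914, storage 49≥48).
P10: dominated by P3 (cost 1009≤1641, storage 43≥24).
P11: dominated by P3 (cost 1009≤1597, storage 43≥40).
P12: not dominated (best storage).

P2, P3, P12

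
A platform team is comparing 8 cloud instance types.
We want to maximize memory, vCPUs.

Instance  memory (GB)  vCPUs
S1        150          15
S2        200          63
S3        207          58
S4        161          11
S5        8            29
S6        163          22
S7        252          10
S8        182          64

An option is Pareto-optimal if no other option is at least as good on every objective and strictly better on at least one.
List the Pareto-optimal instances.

S2, S3, S7, S8

S1: dominated by S2 (memory 200≥150, vCPUs 63≥15).
S2: not dominated.
S3: not dominated.
S4: dominated by S2 (memory 200≥161, vCPUs 63≥11).
S5: dominated by S2 (memory 200≥8, vCPUs 63≥29).
S6: dominated by S2 (memory 200≥163, vCPUs 63≥22).
S7: not dominated (best memory).
S8: not dominated (best vCPUs).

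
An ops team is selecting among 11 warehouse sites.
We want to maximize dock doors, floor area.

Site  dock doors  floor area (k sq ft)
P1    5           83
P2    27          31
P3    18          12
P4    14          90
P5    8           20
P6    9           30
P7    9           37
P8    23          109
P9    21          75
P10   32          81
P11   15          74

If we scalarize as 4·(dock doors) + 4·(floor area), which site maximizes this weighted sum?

P1: 4·5 + 4·83 = 352
P2: 4·27 + 4·31 = 232
P3: 4·18 + 4·12 = 120
P4: 4·14 + 4·90 = 416
P5: 4·8 + 4·20 = 112
P6: 4·9 + 4·30 = 156
P7: 4·9 + 4·37 = 184
P8: 4·23 + 4·109 = 528
P9: 4·21 + 4·75 = 384
P10: 4·32 + 4·81 = 452
P11: 4·15 + 4·74 = 356
Highest: P8 at 528.

P8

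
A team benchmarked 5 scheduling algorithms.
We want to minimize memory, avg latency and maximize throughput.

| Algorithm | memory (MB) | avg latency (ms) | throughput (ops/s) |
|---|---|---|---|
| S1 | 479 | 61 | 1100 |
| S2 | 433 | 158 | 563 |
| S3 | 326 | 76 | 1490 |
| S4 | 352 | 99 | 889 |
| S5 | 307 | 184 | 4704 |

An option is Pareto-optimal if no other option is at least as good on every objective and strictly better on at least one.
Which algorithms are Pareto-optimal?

S1: not dominated (best avg latency).
S2: dominated by S3 (memory 326≤433, avg latency 76≤158, throughput 1490≥563).
S3: not dominated.
S4: dominated by S3 (memory 326≤352, avg latency 76≤99, throughput 1490≥889).
S5: not dominated (best memory).

S1, S3, S5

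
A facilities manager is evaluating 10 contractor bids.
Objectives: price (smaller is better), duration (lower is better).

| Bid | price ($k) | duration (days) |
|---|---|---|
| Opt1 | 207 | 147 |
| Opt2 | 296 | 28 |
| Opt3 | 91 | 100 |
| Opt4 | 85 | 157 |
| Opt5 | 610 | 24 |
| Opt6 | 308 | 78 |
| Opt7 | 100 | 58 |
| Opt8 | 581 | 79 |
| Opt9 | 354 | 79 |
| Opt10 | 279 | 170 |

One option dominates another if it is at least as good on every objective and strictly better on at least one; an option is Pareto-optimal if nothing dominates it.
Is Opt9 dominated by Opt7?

Opt7 vs Opt9: price 100≤354, duration 58≤79 — Opt7 is at least as good on every objective with at least one strict improvement.

Yes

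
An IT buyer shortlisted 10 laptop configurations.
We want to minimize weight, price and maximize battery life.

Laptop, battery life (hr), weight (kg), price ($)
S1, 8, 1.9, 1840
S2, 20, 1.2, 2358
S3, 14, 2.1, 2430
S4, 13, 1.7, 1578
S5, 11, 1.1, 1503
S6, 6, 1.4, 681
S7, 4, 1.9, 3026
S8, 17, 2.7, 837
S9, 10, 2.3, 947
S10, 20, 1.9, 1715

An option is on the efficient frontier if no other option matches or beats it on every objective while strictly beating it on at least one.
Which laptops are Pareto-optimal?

S2, S4, S5, S6, S8, S9, S10

S1: dominated by S4 (battery life 13≥8, weight 1.7≤1.9, price 1578≤1840).
S2: not dominated.
S3: dominated by S2 (battery life 20≥14, weight 1.2≤2.1, price 2358≤2430).
S4: not dominated.
S5: not dominated (best weight).
S6: not dominated (best price).
S7: dominated by S1 (battery life 8≥4, weight 1.9≤1.9, price 1840≤3026).
S8: not dominated.
S9: not dominated.
S10: not dominated.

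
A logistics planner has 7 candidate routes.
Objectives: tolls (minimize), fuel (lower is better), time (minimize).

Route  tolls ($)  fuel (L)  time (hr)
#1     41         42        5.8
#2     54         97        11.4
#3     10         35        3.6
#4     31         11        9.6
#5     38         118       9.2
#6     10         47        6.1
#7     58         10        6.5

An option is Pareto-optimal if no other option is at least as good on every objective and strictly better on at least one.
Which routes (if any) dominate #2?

#1: tolls 41≤54, fuel 42≤97, time 5.8≤11.4 — dominates #2.
#3: tolls 10≤54, fuel 35≤97, time 3.6≤11.4 — dominates #2.
#4: tolls 31≤54, fuel 11≤97, time 9.6≤11.4 — dominates #2.
#6: tolls 10≤54, fuel 47≤97, time 6.1≤11.4 — dominates #2.
Others (#5, #7) are each worse than #2 on at least one objective.

#1, #3, #4, #6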